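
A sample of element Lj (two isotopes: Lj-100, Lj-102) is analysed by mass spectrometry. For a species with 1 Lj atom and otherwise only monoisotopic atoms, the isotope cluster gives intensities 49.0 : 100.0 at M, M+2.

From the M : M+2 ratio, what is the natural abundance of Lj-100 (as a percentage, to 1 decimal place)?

If p is the fraction of Lj that is Lj-100, then I(M+2)/I(M) = [C(1,1)·p^0·(1−p)] / p^1 = 1·(1−p)/p = 100.0/49.0 = 2.0408
(1−p)/p = 2.0408/1 = 2.0408  ⇒  p = 1/(1 + 2.0408) = 0.3289
Lj-100: 32.9%, Lj-102: 67.1%.

32.9%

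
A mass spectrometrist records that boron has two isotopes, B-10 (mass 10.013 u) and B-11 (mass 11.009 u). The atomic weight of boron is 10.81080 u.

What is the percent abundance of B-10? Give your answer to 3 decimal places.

19.900%

Let x be the fractional abundance of B-10; then B-11 has abundance 1 − x.
10.013·x + 11.009·(1 − x) = 10.81080
(10.013 − 11.009)·x = 10.81080 − 11.009
x = -0.19820 / -0.996 = 0.19900 → 19.900% B-10, 80.100% B-11.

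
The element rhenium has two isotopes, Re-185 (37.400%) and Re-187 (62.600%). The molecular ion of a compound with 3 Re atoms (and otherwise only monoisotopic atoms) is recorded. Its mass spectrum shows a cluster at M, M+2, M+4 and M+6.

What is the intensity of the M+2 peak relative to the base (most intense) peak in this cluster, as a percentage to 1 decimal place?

Term probabilities: M 0.0523, M+2 0.2627, M+4 0.4397, M+6 0.2453. Base peak = M+4.
P(M+4) = C(3,2) × 0.37400^1 × 0.62600^2 = 3 × 0.3740 × 0.391876 = 0.439685 (base)
P(M+2) = C(3,1) × 0.37400^2 × 0.62600^1 = 3 × 0.139876 × 0.6260 = 0.262687
Relative intensity = 0.262687 / 0.439685 × 100 = 59.7

59.7%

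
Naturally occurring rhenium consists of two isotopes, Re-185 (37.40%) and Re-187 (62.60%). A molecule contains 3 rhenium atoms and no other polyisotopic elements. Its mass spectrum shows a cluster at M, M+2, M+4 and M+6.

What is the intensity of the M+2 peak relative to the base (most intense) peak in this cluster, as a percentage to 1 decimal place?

59.7%

Term probabilities: M 0.0523, M+2 0.2627, M+4 0.4397, M+6 0.2453. Base peak = M+4.
P(M+4) = C(3,2) × 0.3740^1 × 0.6260^2 = 3 × 0.3740 × 0.391876 = 0.439685 (base)
P(M+2) = C(3,1) × 0.3740^2 × 0.6260^1 = 3 × 0.139876 × 0.6260 = 0.262687
Relative intensity = 0.262687 / 0.439685 × 100 = 59.7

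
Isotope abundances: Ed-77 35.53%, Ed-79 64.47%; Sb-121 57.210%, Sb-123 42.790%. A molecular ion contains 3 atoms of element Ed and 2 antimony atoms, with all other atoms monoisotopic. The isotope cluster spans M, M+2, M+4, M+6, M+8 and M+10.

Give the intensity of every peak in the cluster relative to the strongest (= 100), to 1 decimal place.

Element Ed pattern (n=3): 0.04485239 : 0.24415709 : 0.44302864 : 0.26796188
Antimony pattern (n=2): 0.32729841 : 0.48960318 : 0.18309841
Convolve the two distributions (both contribute in 2-u steps):
  M: 0.04485239×0.32729841 = 0.014680
  M+2: 0.04485239×0.48960318 + 0.24415709×0.32729841 = 0.101872
  M+4: 0.04485239×0.18309841 + 0.24415709×0.48960318 + 0.44302864×0.32729841 = 0.272755
  M+6: 0.24415709×0.18309841 + 0.44302864×0.48960318 + 0.26796188×0.32729841 = 0.349317
  M+8: 0.44302864×0.18309841 + 0.26796188×0.48960318 = 0.212313
  M+10: 0.26796188×0.18309841 = 0.049063
Scale to base peak (0.349317) = 100: 4.2 : 29.2 : 78.1 : 100.0 : 60.8 : 14.0

4.2 : 29.2 : 78.1 : 100.0 : 60.8 : 14.0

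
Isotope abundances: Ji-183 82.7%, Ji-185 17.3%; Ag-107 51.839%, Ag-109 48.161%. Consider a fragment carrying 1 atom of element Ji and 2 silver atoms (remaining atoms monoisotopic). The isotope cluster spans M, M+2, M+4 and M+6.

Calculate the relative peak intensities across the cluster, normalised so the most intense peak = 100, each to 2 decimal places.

48.37 : 100.00 : 60.55 : 8.73

Element Ji pattern (n=1): 0.8270 : 0.1730
Silver pattern (n=2): 0.26872819 : 0.49932362 : 0.23194819
Convolve the two distributions (both contribute in 2-u steps):
  M: 0.8270×0.26872819 = 0.222238
  M+2: 0.8270×0.49932362 + 0.1730×0.26872819 = 0.459431
  M+4: 0.8270×0.23194819 + 0.1730×0.49932362 = 0.278204
  M+6: 0.1730×0.23194819 = 0.040127
Scale to base peak (0.459431) = 100: 48.37 : 100.00 : 60.55 : 8.73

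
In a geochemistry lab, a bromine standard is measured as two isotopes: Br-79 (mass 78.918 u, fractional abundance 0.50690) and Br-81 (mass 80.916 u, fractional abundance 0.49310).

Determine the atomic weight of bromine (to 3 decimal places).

79.903 u

Average mass = Σ (abundance × isotope mass) = 0.50690 × 78.918 + 0.49310 × 80.916
= 40.0035 + 39.8997 = 79.9032 u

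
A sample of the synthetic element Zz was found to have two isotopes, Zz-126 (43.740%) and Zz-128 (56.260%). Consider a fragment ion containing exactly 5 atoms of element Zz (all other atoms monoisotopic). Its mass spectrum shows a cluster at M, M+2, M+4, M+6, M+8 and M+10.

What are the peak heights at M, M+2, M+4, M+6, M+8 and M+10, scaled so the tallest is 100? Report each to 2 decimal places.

4.70 : 30.22 : 77.75 : 100.00 : 64.31 : 16.54

Expanding (0.43740 + 0.56260)^5:
P(M) = 0.43740^5 = 0.016010
P(M+2) = 5 × 0.43740^4 × 0.56260^1 = 0.102964
P(M+4) = 10 × 0.43740^3 × 0.56260^2 = 0.264872
P(M+6) = 10 × 0.43740^2 × 0.56260^3 = 0.340688
P(M+8) = 5 × 0.43740^1 × 0.56260^4 = 0.219103
P(M+10) = 0.56260^5 = 0.056364
The M+6 peak is largest (0.340688); scaling to 100 gives 4.70 : 30.22 : 77.75 : 100.00 : 64.31 : 16.54.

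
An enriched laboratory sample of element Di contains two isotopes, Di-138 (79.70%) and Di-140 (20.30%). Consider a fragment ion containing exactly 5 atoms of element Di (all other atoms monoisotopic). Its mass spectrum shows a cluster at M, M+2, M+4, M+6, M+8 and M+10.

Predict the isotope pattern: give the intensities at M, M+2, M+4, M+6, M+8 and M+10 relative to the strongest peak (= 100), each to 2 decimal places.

The 5 Di atoms are independent, so intensities follow the terms of (0.7970 + 0.2030)^5.
P(M) = 0.7970^5 = 0.321582
P(M+2) = 5 × 0.7970^4 × 0.2030^1 = 0.409543
P(M+4) = 10 × 0.7970^3 × 0.2030^2 = 0.208625
P(M+6) = 10 × 0.7970^2 × 0.2030^3 = 0.053138
P(M+8) = 5 × 0.7970^1 × 0.2030^4 = 0.006767
P(M+10) = 0.2030^5 = 0.000345
The M+2 peak is largest (0.409543); scaling to 100 gives 78.52 : 100.00 : 50.94 : 12.97 : 1.65 : 0.08.

78.52 : 100.00 : 50.94 : 12.97 : 1.65 : 0.08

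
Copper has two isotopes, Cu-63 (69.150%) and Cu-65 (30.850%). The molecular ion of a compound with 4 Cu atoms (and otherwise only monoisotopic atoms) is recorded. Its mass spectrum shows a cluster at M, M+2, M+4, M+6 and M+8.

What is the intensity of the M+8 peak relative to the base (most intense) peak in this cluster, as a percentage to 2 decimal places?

2.22%

Term probabilities: M 0.2286, M+2 0.4080, M+4 0.2731, M+6 0.0812, M+8 0.0091. Base peak = M+2.
P(M+2) = C(4,1) × 0.69150^3 × 0.30850^1 = 4 × 0.33065611 × 0.3085 = 0.408030 (base)
P(M+8) = C(4,4) × 0.69150^0 × 0.30850^4 = 1 × 1.0000 × 0.00905776 = 0.009058
Relative intensity = 0.009058 / 0.408030 × 100 = 2.22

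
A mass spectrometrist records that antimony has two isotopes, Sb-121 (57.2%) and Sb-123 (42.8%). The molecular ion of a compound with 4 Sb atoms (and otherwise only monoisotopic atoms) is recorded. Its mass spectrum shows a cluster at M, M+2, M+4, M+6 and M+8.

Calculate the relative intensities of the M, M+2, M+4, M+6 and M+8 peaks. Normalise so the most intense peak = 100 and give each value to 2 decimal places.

Each Sb atom is independently Sb-121 (p = 0.572) or Sb-123 (q = 0.428); the cluster is the binomial expansion (p + q)^4.
P(M) = 0.572^4 = 0.107049
P(M+2) = 4 × 0.572^3 × 0.428^1 = 0.320400
P(M+4) = 6 × 0.572^2 × 0.428^2 = 0.359609
P(M+6) = 4 × 0.572^1 × 0.428^3 = 0.179385
P(M+8) = 0.428^4 = 0.033556
The M+4 peak is largest (0.359609); scaling to 100 gives 29.77 : 89.10 : 100.00 : 49.88 : 9.33.

29.77 : 89.10 : 100.00 : 49.88 : 9.33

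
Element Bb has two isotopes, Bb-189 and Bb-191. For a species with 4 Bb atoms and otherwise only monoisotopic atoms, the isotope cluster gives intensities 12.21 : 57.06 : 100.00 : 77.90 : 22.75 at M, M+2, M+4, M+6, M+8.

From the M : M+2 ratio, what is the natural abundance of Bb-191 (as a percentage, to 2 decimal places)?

Write p for the Bb-189 fraction. I(M+2)/I(M) = [C(4,1)·p^3·(1−p)] / p^4 = 4·(1−p)/p = 57.06/12.21 = 4.6732
(1−p)/p = 4.6732/4 = 1.1683  ⇒  p = 1/(1 + 1.1683) = 0.4612
Bb-189: 46.12%, Bb-191: 53.88%.

53.88%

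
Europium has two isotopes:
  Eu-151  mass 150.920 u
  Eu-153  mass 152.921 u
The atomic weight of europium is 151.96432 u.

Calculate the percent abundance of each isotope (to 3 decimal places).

Writing the weighted mean with unknown fraction x of Eu-151:
150.920·x + 152.921·(1 − x) = 151.96432
(150.920 − 152.921)·x = 151.96432 − 152.921
x = -0.95668 / -2.001 = 0.47810 → 47.810% Eu-151, 52.190% Eu-153.

Eu-151: 47.810%, Eu-153: 52.190%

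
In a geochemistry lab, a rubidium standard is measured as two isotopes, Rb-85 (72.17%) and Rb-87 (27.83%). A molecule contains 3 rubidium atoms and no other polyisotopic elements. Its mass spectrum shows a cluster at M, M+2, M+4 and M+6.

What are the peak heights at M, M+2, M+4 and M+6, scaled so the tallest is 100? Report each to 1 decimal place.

86.4 : 100.0 : 38.6 : 5.0

Each Rb atom is independently Rb-85 (p = 0.7217) or Rb-87 (q = 0.2783); the cluster is the binomial expansion (p + q)^3.
P(M) = 0.7217^3 = 0.375898
P(M+2) = 3 × 0.7217^2 × 0.2783^1 = 0.434858
P(M+4) = 3 × 0.7217^1 × 0.2783^2 = 0.167689
P(M+6) = 0.2783^3 = 0.021555
The M+2 peak is largest (0.434858); scaling to 100 gives 86.4 : 100.0 : 38.6 : 5.0.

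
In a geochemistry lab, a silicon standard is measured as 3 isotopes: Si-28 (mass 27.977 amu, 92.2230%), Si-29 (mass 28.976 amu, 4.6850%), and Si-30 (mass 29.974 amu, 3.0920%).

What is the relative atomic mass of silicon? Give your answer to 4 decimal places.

Ar = Σ fᵢ·mᵢ = 0.922230 × 27.977 + 0.046850 × 28.976 + 0.030920 × 29.974
= 25.80123 + 1.35753 + 0.92680 = 28.08556 amu

28.0856 amu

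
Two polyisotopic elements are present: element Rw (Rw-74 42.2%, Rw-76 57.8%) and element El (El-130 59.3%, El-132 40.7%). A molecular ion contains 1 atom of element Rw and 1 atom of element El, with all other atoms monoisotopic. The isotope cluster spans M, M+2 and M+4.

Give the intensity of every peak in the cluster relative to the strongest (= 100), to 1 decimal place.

Element Rw pattern (n=1): 0.4220 : 0.5780
Element El pattern (n=1): 0.5930 : 0.4070
Convolve the two distributions (both contribute in 2-u steps):
  M: 0.4220×0.5930 = 0.250246
  M+2: 0.4220×0.4070 + 0.5780×0.5930 = 0.514508
  M+4: 0.5780×0.4070 = 0.235246
Scale to base peak (0.514508) = 100: 48.6 : 100.0 : 45.7

48.6 : 100.0 : 45.7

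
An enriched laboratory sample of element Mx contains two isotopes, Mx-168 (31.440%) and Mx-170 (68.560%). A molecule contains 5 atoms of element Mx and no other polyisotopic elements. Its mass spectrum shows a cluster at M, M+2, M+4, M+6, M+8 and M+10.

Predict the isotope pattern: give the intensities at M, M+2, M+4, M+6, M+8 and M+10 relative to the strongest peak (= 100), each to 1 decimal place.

Expanding (0.31440 + 0.68560)^5:
P(M) = 0.31440^5 = 0.003072
P(M+2) = 5 × 0.31440^4 × 0.68560^1 = 0.033494
P(M+4) = 10 × 0.31440^3 × 0.68560^2 = 0.146079
P(M+6) = 10 × 0.31440^2 × 0.68560^3 = 0.318550
P(M+8) = 5 × 0.31440^1 × 0.68560^4 = 0.347325
P(M+10) = 0.68560^5 = 0.151480
The M+8 peak is largest (0.347325); scaling to 100 gives 0.9 : 9.6 : 42.1 : 91.7 : 100.0 : 43.6.

0.9 : 9.6 : 42.1 : 91.7 : 100.0 : 43.6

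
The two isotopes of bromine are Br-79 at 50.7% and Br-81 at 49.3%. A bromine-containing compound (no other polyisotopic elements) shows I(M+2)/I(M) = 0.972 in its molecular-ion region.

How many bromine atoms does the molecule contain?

1

The M+2/M ratio from n Br atoms is n · q/p = n · 0.493/0.507.
n = 0.972 × 0.507/0.493 = 1.00 ≈ 1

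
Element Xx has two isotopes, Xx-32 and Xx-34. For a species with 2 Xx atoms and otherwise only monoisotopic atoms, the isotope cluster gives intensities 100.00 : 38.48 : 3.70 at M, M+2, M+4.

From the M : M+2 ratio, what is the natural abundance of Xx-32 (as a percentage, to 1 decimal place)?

83.9%

If p is the fraction of Xx that is Xx-32, then I(M+2)/I(M) = [C(2,1)·p^1·(1−p)] / p^2 = 2·(1−p)/p = 38.48/100.00 = 0.3848
(1−p)/p = 0.3848/2 = 0.1924  ⇒  p = 1/(1 + 0.1924) = 0.8386
Xx-32: 83.9%, Xx-34: 16.1%.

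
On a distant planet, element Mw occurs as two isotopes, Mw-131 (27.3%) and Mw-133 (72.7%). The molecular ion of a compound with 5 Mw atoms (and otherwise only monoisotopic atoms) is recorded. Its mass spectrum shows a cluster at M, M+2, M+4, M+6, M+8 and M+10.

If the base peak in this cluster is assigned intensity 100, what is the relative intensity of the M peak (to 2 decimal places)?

Binomial terms of (0.273 + 0.727)^5: M 0.0015, M+2 0.0202, M+4 0.1075, M+6 0.2864, M+8 0.3813, M+10 0.2031 → M+8 is the base peak.
P(M+8) = C(5,4) × 0.273^1 × 0.727^4 = 5 × 0.2730 × 0.2793429 = 0.381303 (base)
P(M) = C(5,0) × 0.273^5 × 0.727^0 = 1 × 0.0015164 × 1.0000 = 0.001516
Relative intensity = 0.001516 / 0.381303 × 100 = 0.40

0.40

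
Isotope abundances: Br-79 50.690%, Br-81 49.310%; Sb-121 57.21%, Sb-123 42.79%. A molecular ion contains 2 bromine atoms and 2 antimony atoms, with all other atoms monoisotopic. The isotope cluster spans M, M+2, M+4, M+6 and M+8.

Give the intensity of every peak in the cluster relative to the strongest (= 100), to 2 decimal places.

Bromine pattern (n=2): 0.25694761 : 0.49990478 : 0.24314761
Antimony pattern (n=2): 0.32729841 : 0.48960318 : 0.18309841
Convolve the two distributions (both contribute in 2-u steps):
  M: 0.25694761×0.32729841 = 0.084099
  M+2: 0.25694761×0.48960318 + 0.49990478×0.32729841 = 0.289420
  M+4: 0.25694761×0.18309841 + 0.49990478×0.48960318 + 0.24314761×0.32729841 = 0.371383
  M+6: 0.49990478×0.18309841 + 0.24314761×0.48960318 = 0.210578
  M+8: 0.24314761×0.18309841 = 0.044520
Scale to base peak (0.371383) = 100: 22.64 : 77.93 : 100.00 : 56.70 : 11.99

22.64 : 77.93 : 100.00 : 56.70 : 11.99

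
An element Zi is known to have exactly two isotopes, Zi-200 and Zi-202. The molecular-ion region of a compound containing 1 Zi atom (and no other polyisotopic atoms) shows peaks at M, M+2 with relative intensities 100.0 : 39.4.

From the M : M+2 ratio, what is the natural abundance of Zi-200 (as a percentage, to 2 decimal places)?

If p is the fraction of Zi that is Zi-200, then I(M+2)/I(M) = [C(1,1)·p^0·(1−p)] / p^1 = 1·(1−p)/p = 39.4/100.0 = 0.3940
(1−p)/p = 0.3940/1 = 0.3940  ⇒  p = 1/(1 + 0.3940) = 0.7174
Zi-200: 71.74%, Zi-202: 28.26%.

71.74%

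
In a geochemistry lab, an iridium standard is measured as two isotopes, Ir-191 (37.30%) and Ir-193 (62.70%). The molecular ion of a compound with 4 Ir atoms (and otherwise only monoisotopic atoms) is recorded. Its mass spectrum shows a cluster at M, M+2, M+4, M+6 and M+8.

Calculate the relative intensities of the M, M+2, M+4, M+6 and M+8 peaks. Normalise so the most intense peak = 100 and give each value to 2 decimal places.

Each Ir atom is independently Ir-191 (p = 0.3730) or Ir-193 (q = 0.6270); the cluster is the binomial expansion (p + q)^4.
P(M) = 0.3730^4 = 0.019357
P(M+2) = 4 × 0.3730^3 × 0.6270^1 = 0.130153
P(M+4) = 6 × 0.3730^2 × 0.6270^2 = 0.328174
P(M+6) = 4 × 0.3730^1 × 0.6270^3 = 0.367766
P(M+8) = 0.6270^4 = 0.154550
The M+6 peak is largest (0.367766); scaling to 100 gives 5.26 : 35.39 : 89.23 : 100.00 : 42.02.

5.26 : 35.39 : 89.23 : 100.00 : 42.02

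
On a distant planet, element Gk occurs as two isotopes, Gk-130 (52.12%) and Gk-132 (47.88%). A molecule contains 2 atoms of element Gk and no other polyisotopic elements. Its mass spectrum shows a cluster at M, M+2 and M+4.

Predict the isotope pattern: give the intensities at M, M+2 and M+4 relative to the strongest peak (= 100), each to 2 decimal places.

Each Gk atom is independently Gk-130 (p = 0.5212) or Gk-132 (q = 0.4788); the cluster is the binomial expansion (p + q)^2.
P(M) = 0.5212^2 = 0.271649
P(M+2) = 2 × 0.5212^1 × 0.4788^1 = 0.499101
P(M+4) = 0.4788^2 = 0.229249
The M+2 peak is largest (0.499101); scaling to 100 gives 54.43 : 100.00 : 45.93.

54.43 : 100.00 : 45.93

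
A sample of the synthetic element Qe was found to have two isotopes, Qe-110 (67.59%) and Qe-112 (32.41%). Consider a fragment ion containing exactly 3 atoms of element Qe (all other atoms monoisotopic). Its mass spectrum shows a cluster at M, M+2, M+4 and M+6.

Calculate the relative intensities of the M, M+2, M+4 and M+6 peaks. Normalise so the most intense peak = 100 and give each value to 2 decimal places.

69.52 : 100.00 : 47.95 : 7.66

The 3 Qe atoms are independent, so intensities follow the terms of (0.6759 + 0.3241)^3.
P(M) = 0.6759^3 = 0.308779
P(M+2) = 3 × 0.6759^2 × 0.3241^1 = 0.444186
P(M+4) = 3 × 0.6759^1 × 0.3241^2 = 0.212991
P(M+6) = 0.3241^3 = 0.034044
The M+2 peak is largest (0.444186); scaling to 100 gives 69.52 : 100.00 : 47.95 : 7.66.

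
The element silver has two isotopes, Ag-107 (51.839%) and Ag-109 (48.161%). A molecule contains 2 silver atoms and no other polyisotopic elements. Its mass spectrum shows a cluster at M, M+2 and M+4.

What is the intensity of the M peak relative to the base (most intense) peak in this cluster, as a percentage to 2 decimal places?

53.82%

Term probabilities: M 0.2687, M+2 0.4993, M+4 0.2319. Base peak = M+2.
P(M+2) = C(2,1) × 0.51839^1 × 0.48161^1 = 2 × 0.51839 × 0.48161 = 0.499324 (base)
P(M) = C(2,0) × 0.51839^2 × 0.48161^0 = 1 × 0.26872819 × 1.0000 = 0.268728
Relative intensity = 0.268728 / 0.499324 × 100 = 53.82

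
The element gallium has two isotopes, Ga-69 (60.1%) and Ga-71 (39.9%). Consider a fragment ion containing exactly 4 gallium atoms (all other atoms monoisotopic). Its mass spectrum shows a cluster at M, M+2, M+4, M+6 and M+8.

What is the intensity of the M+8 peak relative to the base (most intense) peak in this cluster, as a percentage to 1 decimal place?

Binomial terms of (0.601 + 0.399)^4: M 0.1305, M+2 0.3465, M+4 0.3450, M+6 0.1527, M+8 0.0253 → M+2 is the base peak.
P(M+2) = C(4,1) × 0.601^3 × 0.399^1 = 4 × 0.2170818 × 0.3990 = 0.346463 (base)
P(M+8) = C(4,4) × 0.601^0 × 0.399^4 = 1 × 1.0000 × 0.02534496 = 0.025345
Relative intensity = 0.025345 / 0.346463 × 100 = 7.3

7.3%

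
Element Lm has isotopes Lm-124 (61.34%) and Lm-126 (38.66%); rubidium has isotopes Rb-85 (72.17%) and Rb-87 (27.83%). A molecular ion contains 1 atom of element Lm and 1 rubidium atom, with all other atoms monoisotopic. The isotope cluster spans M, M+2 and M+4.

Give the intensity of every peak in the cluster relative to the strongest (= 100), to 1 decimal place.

Element Lm pattern (n=1): 0.6134 : 0.3866
Rubidium pattern (n=1): 0.7217 : 0.2783
Convolve the two distributions (both contribute in 2-u steps):
  M: 0.6134×0.7217 = 0.442691
  M+2: 0.6134×0.2783 + 0.3866×0.7217 = 0.449718
  M+4: 0.3866×0.2783 = 0.107591
Scale to base peak (0.449718) = 100: 98.4 : 100.0 : 23.9

98.4 : 100.0 : 23.9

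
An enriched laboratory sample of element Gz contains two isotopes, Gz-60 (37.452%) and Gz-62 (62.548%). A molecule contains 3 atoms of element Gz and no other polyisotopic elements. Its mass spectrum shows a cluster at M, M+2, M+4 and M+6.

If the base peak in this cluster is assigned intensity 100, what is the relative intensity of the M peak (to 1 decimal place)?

12.0

Term probabilities: M 0.0525, M+2 0.2632, M+4 0.4396, M+6 0.2447. Base peak = M+4.
P(M+4) = C(3,2) × 0.37452^1 × 0.62548^2 = 3 × 0.37452 × 0.39122523 = 0.439565 (base)
P(M) = C(3,0) × 0.37452^3 × 0.62548^0 = 1 × 0.05253213 × 1.0000 = 0.052532
Relative intensity = 0.052532 / 0.439565 × 100 = 12.0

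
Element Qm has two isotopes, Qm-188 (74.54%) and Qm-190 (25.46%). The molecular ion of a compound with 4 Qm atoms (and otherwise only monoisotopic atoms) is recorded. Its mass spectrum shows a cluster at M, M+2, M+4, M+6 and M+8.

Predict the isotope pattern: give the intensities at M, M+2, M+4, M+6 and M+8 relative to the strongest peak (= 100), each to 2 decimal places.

Expanding (0.7454 + 0.2546)^4:
P(M) = 0.7454^4 = 0.308715
P(M+2) = 4 × 0.7454^3 × 0.2546^1 = 0.421781
P(M+4) = 6 × 0.7454^2 × 0.2546^2 = 0.216096
P(M+6) = 4 × 0.7454^1 × 0.2546^3 = 0.049207
P(M+8) = 0.2546^4 = 0.004202
The M+2 peak is largest (0.421781); scaling to 100 gives 73.19 : 100.00 : 51.23 : 11.67 : 1.00.

73.19 : 100.00 : 51.23 : 11.67 : 1.00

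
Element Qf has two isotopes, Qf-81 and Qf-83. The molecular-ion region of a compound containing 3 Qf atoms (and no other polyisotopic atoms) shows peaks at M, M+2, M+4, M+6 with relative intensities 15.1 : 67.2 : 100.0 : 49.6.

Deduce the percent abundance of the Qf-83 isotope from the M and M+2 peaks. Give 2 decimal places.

Write p for the Qf-81 fraction. I(M+2)/I(M) = [C(3,1)·p^2·(1−p)] / p^3 = 3·(1−p)/p = 67.2/15.1 = 4.4503
(1−p)/p = 4.4503/3 = 1.4834  ⇒  p = 1/(1 + 1.4834) = 0.4027
Qf-81: 40.27%, Qf-83: 59.73%.

59.73%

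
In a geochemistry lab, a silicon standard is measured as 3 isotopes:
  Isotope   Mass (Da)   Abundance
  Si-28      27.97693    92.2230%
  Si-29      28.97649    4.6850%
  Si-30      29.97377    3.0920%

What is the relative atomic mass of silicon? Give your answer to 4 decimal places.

Weight each isotope mass by its fractional abundance: 0.922230 × 27.97693 + 0.046850 × 28.97649 + 0.030920 × 29.97377
= 25.801164 + 1.357549 + 0.926789 = 28.085502 Da

28.0855 Da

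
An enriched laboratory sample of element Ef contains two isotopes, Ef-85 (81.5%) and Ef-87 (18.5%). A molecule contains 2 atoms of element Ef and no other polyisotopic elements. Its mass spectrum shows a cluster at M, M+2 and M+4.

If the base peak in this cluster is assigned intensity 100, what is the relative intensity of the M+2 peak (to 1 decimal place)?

45.4

Binomial terms of (0.815 + 0.185)^2: M 0.6642, M+2 0.3016, M+4 0.0342 → M is the base peak.
P(M) = C(2,0) × 0.815^2 × 0.185^0 = 1 × 0.664225 × 1.0000 = 0.664225 (base)
P(M+2) = C(2,1) × 0.815^1 × 0.185^1 = 2 × 0.8150 × 0.1850 = 0.301550
Relative intensity = 0.301550 / 0.664225 × 100 = 45.4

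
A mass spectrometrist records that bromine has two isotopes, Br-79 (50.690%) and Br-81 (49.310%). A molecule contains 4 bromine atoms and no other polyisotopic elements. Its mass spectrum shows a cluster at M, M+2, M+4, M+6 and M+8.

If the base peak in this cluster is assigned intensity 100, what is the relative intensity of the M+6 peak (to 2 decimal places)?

Binomial terms of (0.50690 + 0.49310)^4: M 0.0660, M+2 0.2569, M+4 0.3749, M+6 0.2431, M+8 0.0591 → M+4 is the base peak.
P(M+4) = C(4,2) × 0.50690^2 × 0.49310^2 = 6 × 0.25694761 × 0.24314761 = 0.374857 (base)
P(M+6) = C(4,3) × 0.50690^1 × 0.49310^3 = 4 × 0.5069 × 0.11989609 = 0.243101
Relative intensity = 0.243101 / 0.374857 × 100 = 64.85

64.85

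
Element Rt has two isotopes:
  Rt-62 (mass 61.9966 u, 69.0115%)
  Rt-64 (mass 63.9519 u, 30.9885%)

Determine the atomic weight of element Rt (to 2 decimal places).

62.60 u

Weight each isotope mass by its fractional abundance: 0.690115 × 61.9966 + 0.309885 × 63.9519
= 42.78478 + 19.81773 = 62.60251 u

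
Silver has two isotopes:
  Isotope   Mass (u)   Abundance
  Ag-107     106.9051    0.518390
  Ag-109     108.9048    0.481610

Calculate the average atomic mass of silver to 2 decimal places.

107.87 u

Weight each isotope mass by its fractional abundance: 0.518390 × 106.9051 + 0.481610 × 108.9048
= 55.41853 + 52.44964 = 107.86817 u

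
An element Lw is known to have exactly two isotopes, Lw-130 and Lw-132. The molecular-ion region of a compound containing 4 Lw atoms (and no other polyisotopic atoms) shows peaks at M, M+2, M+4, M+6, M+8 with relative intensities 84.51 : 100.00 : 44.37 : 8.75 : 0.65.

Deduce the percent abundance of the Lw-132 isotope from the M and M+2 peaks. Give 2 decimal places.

22.83%

Let p = fractional abundance of Lw-130. I(M+2)/I(M) = [C(4,1)·p^3·(1−p)] / p^4 = 4·(1−p)/p = 100.00/84.51 = 1.1833
(1−p)/p = 1.1833/4 = 0.2958  ⇒  p = 1/(1 + 0.2958) = 0.7717
Lw-130: 77.17%, Lw-132: 22.83%.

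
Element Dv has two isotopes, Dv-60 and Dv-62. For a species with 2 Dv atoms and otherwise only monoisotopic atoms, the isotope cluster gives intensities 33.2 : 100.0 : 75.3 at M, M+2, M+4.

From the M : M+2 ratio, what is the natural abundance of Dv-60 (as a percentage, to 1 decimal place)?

Write p for the Dv-60 fraction. I(M+2)/I(M) = [C(2,1)·p^1·(1−p)] / p^2 = 2·(1−p)/p = 100.0/33.2 = 3.0120
(1−p)/p = 3.0120/2 = 1.5060  ⇒  p = 1/(1 + 1.5060) = 0.3990
Dv-60: 39.9%, Dv-62: 60.1%.

39.9%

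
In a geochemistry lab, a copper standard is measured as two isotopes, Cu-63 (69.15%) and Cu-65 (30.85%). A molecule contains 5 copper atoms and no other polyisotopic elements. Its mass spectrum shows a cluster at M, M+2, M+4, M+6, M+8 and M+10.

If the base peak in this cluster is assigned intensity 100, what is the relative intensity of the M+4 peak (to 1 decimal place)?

Term probabilities: M 0.1581, M+2 0.3527, M+4 0.3147, M+6 0.1404, M+8 0.0313, M+10 0.0028. Base peak = M+2.
P(M+2) = C(5,1) × 0.6915^4 × 0.3085^1 = 5 × 0.2286487 × 0.3085 = 0.352691 (base)
P(M+4) = C(5,2) × 0.6915^3 × 0.3085^2 = 10 × 0.33065611 × 0.09517225 = 0.314693
Relative intensity = 0.314693 / 0.352691 × 100 = 89.2

89.2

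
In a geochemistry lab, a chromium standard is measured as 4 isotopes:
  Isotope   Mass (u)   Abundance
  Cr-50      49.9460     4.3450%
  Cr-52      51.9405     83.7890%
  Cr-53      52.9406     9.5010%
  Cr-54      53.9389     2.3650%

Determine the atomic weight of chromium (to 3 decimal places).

51.996 u

Weight each isotope mass by its fractional abundance: 0.043450 × 49.9460 + 0.837890 × 51.9405 + 0.095010 × 52.9406 + 0.023650 × 53.9389
= 2.17015 + 43.52043 + 5.02989 + 1.27565 = 51.99612 u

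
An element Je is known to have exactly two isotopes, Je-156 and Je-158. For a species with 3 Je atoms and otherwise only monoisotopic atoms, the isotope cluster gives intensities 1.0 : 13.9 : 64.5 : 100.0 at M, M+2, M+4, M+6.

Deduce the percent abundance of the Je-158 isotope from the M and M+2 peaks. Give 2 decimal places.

82.25%

Let p = fractional abundance of Je-156. I(M+2)/I(M) = [C(3,1)·p^2·(1−p)] / p^3 = 3·(1−p)/p = 13.9/1.0 = 13.9000
(1−p)/p = 13.9000/3 = 4.6333  ⇒  p = 1/(1 + 4.6333) = 0.1775
Je-156: 17.75%, Je-158: 82.25%.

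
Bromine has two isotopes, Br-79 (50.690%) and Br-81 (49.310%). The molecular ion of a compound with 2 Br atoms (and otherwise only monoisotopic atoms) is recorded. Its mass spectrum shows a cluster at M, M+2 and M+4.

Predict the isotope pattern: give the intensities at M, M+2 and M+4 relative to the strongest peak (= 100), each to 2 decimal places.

51.40 : 100.00 : 48.64

Expanding (0.50690 + 0.49310)^2:
P(M) = 0.50690^2 = 0.256948
P(M+2) = 2 × 0.50690^1 × 0.49310^1 = 0.499905
P(M+4) = 0.49310^2 = 0.243148
The M+2 peak is largest (0.499905); scaling to 100 gives 51.40 : 100.00 : 48.64.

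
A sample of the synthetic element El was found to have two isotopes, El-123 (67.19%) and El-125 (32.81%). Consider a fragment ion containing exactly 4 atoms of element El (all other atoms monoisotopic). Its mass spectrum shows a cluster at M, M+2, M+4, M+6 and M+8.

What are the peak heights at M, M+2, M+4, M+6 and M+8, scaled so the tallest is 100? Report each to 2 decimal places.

51.20 : 100.00 : 73.25 : 23.85 : 2.91

The 4 El atoms are independent, so intensities follow the terms of (0.6719 + 0.3281)^4.
P(M) = 0.6719^4 = 0.203807
P(M+2) = 4 × 0.6719^3 × 0.3281^1 = 0.398089
P(M+4) = 6 × 0.6719^2 × 0.3281^2 = 0.291590
P(M+6) = 4 × 0.6719^1 × 0.3281^3 = 0.094926
P(M+8) = 0.3281^4 = 0.011588
The M+2 peak is largest (0.398089); scaling to 100 gives 51.20 : 100.00 : 73.25 : 23.85 : 2.91.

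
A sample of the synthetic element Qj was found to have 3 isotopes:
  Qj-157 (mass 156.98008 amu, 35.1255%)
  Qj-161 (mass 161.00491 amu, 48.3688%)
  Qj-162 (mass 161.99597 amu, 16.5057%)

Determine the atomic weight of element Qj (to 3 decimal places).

159.755 amu

Average mass = Σ (abundance × isotope mass) = 0.351255 × 156.98008 + 0.483688 × 161.00491 + 0.165057 × 161.99597
= 55.140038 + 77.876143 + 26.738569 = 159.754750 amu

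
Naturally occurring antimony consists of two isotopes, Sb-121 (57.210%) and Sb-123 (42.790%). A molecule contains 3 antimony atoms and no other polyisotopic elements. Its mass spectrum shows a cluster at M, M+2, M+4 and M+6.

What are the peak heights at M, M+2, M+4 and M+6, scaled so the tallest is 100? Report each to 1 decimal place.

44.6 : 100.0 : 74.8 : 18.6

Expanding (0.57210 + 0.42790)^3:
P(M) = 0.57210^3 = 0.187247
P(M+2) = 3 × 0.57210^2 × 0.42790^1 = 0.420153
P(M+4) = 3 × 0.57210^1 × 0.42790^2 = 0.314252
P(M+6) = 0.42790^3 = 0.078348
The M+2 peak is largest (0.420153); scaling to 100 gives 44.6 : 100.0 : 74.8 : 18.6.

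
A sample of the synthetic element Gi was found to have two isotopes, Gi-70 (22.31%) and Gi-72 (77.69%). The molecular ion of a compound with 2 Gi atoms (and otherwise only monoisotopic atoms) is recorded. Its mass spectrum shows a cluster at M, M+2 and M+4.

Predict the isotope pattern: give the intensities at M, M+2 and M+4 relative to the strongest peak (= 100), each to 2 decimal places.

The 2 Gi atoms are independent, so intensities follow the terms of (0.2231 + 0.7769)^2.
P(M) = 0.2231^2 = 0.049774
P(M+2) = 2 × 0.2231^1 × 0.7769^1 = 0.346653
P(M+4) = 0.7769^2 = 0.603574
The M+4 peak is largest (0.603574); scaling to 100 gives 8.25 : 57.43 : 100.00.

8.25 : 57.43 : 100.00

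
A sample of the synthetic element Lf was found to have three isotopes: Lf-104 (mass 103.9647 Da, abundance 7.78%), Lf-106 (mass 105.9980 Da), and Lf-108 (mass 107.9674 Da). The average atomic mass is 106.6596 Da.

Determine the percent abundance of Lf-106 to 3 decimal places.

50.594%

The remaining 92.22% is split between Lf-106 (fraction x) and Lf-108 (fraction 0.9222 − x).
Substituting: 105.9980x + 107.9674(0.9222 − x) = 98.57114634
(105.9980 − 107.9674)x = -0.99638994  ⇒  x = 0.50594, y = 0.41626
Lf-106: 50.594%, Lf-108: 41.626%.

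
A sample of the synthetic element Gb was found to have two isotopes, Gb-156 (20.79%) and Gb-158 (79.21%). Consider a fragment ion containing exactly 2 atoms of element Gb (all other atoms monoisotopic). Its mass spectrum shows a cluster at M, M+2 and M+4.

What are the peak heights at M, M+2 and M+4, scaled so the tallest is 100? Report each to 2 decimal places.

Each Gb atom is independently Gb-156 (p = 0.2079) or Gb-158 (q = 0.7921); the cluster is the binomial expansion (p + q)^2.
P(M) = 0.2079^2 = 0.043222
P(M+2) = 2 × 0.2079^1 × 0.7921^1 = 0.329355
P(M+4) = 0.7921^2 = 0.627422
The M+4 peak is largest (0.627422); scaling to 100 gives 6.89 : 52.49 : 100.00.

6.89 : 52.49 : 100.00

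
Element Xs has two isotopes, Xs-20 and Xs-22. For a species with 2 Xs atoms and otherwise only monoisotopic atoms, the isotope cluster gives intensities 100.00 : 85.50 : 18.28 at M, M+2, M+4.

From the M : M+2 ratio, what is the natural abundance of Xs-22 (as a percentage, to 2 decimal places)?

If p is the fraction of Xs that is Xs-20, then I(M+2)/I(M) = [C(2,1)·p^1·(1−p)] / p^2 = 2·(1−p)/p = 85.50/100.00 = 0.8550
(1−p)/p = 0.8550/2 = 0.4275  ⇒  p = 1/(1 + 0.4275) = 0.7005
Xs-20: 70.05%, Xs-22: 29.95%.

29.95%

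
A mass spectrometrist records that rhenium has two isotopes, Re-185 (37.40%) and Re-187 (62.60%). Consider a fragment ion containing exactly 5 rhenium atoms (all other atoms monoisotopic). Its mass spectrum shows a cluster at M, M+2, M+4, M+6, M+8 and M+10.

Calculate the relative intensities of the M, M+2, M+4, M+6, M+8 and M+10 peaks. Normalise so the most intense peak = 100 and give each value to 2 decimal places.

The 5 Re atoms are independent, so intensities follow the terms of (0.3740 + 0.6260)^5.
P(M) = 0.3740^5 = 0.007317
P(M+2) = 5 × 0.3740^4 × 0.6260^1 = 0.061239
P(M+4) = 10 × 0.3740^3 × 0.6260^2 = 0.205005
P(M+6) = 10 × 0.3740^2 × 0.6260^3 = 0.343136
P(M+8) = 5 × 0.3740^1 × 0.6260^4 = 0.287170
P(M+10) = 0.6260^5 = 0.096133
The M+6 peak is largest (0.343136); scaling to 100 gives 2.13 : 17.85 : 59.74 : 100.00 : 83.69 : 28.02.

2.13 : 17.85 : 59.74 : 100.00 : 83.69 : 28.02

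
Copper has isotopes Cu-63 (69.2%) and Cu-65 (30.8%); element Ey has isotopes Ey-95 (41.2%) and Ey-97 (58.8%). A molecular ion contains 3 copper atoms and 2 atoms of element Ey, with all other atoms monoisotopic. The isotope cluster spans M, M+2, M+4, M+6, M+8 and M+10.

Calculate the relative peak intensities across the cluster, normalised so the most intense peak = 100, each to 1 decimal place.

Copper pattern (n=3): 0.33137389 : 0.44247034 : 0.19693766 : 0.02921811
Element Ey pattern (n=2): 0.169744 : 0.484512 : 0.345744
Convolve the two distributions (both contribute in 2-u steps):
  M: 0.33137389×0.169744 = 0.056249
  M+2: 0.33137389×0.484512 + 0.44247034×0.169744 = 0.235661
  M+4: 0.33137389×0.345744 + 0.44247034×0.484512 + 0.19693766×0.169744 = 0.362382
  M+6: 0.44247034×0.345744 + 0.19693766×0.484512 + 0.02921811×0.169744 = 0.253360
  M+8: 0.19693766×0.345744 + 0.02921811×0.484512 = 0.082247
  M+10: 0.02921811×0.345744 = 0.010102
Scale to base peak (0.362382) = 100: 15.5 : 65.0 : 100.0 : 69.9 : 22.7 : 2.8

15.5 : 65.0 : 100.0 : 69.9 : 22.7 : 2.8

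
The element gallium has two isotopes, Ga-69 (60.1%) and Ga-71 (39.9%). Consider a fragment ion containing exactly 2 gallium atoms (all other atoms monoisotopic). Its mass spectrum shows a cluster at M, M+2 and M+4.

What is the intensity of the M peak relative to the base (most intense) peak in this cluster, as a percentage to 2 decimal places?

75.31%

Term probabilities: M 0.3612, M+2 0.4796, M+4 0.1592. Base peak = M+2.
P(M+2) = C(2,1) × 0.601^1 × 0.399^1 = 2 × 0.6010 × 0.3990 = 0.479598 (base)
P(M) = C(2,0) × 0.601^2 × 0.399^0 = 1 × 0.361201 × 1.0000 = 0.361201
Relative intensity = 0.361201 / 0.479598 × 100 = 75.31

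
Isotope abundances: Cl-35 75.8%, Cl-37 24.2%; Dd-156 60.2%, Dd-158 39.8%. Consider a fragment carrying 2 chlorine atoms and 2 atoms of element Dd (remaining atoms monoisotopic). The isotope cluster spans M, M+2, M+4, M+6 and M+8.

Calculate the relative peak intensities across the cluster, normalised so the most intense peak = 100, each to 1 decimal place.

51.0 : 100.0 : 70.5 : 21.1 : 2.3

Chlorine pattern (n=2): 0.574564 : 0.366872 : 0.058564
Element Dd pattern (n=2): 0.362404 : 0.479192 : 0.158404
Convolve the two distributions (both contribute in 2-u steps):
  M: 0.574564×0.362404 = 0.208224
  M+2: 0.574564×0.479192 + 0.366872×0.362404 = 0.408282
  M+4: 0.574564×0.158404 + 0.366872×0.479192 + 0.058564×0.362404 = 0.288039
  M+6: 0.366872×0.158404 + 0.058564×0.479192 = 0.086177
  M+8: 0.058564×0.158404 = 0.009277
Scale to base peak (0.408282) = 100: 51.0 : 100.0 : 70.5 : 21.1 : 2.3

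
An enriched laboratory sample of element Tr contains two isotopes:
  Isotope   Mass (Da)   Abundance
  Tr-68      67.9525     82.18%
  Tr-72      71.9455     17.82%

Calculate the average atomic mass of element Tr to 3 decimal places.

Ar = Σ fᵢ·mᵢ = 0.8218 × 67.9525 + 0.1782 × 71.9455
= 55.84336 + 12.82069 = 68.66405 Da

68.664 Da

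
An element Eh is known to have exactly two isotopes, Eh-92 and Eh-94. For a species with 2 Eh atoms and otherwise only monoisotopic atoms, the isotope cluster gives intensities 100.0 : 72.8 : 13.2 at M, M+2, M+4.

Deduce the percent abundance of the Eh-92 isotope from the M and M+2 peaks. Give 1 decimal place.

If p is the fraction of Eh that is Eh-92, then I(M+2)/I(M) = [C(2,1)·p^1·(1−p)] / p^2 = 2·(1−p)/p = 72.8/100.0 = 0.7280
(1−p)/p = 0.7280/2 = 0.3640  ⇒  p = 1/(1 + 0.3640) = 0.7331
Eh-92: 73.3%, Eh-94: 26.7%.

73.3%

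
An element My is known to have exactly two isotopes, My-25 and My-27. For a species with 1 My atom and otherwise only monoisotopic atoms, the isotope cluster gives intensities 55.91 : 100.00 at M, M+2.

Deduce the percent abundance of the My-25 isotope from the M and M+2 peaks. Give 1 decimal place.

35.9%

Write p for the My-25 fraction. I(M+2)/I(M) = [C(1,1)·p^0·(1−p)] / p^1 = 1·(1−p)/p = 100.00/55.91 = 1.7886
(1−p)/p = 1.7886/1 = 1.7886  ⇒  p = 1/(1 + 1.7886) = 0.3586
My-25: 35.9%, My-27: 64.1%.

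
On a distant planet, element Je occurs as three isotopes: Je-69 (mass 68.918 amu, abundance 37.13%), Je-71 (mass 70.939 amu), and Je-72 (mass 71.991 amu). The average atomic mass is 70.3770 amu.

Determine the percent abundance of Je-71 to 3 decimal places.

44.962%

Let x and y be the fractions of Je-71 and Je-72. Then x + y = 1 − 0.3713 = 0.6287 and 70.939x + 71.991y = 70.3770 − 0.3713×68.918 = 44.7877466.
Substituting: 70.939x + 71.991(0.6287 − x) = 44.7877466
(70.939 − 71.991)x = -0.4729951  ⇒  x = 0.44962, y = 0.17908
Je-71: 44.962%, Je-72: 17.908%.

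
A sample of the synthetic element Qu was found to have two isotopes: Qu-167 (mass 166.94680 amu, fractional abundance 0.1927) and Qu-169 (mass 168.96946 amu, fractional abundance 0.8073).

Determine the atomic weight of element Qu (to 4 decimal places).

168.5797 amu

Ar = Σ fᵢ·mᵢ = 0.1927 × 166.94680 + 0.8073 × 168.96946
= 32.170648 + 136.409045 = 168.579693 amu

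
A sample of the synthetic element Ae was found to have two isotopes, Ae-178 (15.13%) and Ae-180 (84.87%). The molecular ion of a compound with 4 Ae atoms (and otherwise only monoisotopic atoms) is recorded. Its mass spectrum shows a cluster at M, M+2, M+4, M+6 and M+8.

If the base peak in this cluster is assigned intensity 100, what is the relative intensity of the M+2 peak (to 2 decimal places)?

Term probabilities: M 0.0005, M+2 0.0118, M+4 0.0989, M+6 0.3700, M+8 0.5188. Base peak = M+8.
P(M+8) = C(4,4) × 0.1513^0 × 0.8487^4 = 1 × 1.0000 × 0.51882012 = 0.518820 (base)
P(M+2) = C(4,1) × 0.1513^3 × 0.8487^1 = 4 × 0.00346351 × 0.8487 = 0.011758
Relative intensity = 0.011758 / 0.518820 × 100 = 2.27

2.27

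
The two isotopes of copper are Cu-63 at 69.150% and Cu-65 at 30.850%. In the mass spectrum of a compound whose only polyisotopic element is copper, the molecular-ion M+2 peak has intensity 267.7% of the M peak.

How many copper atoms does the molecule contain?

The M+2/M ratio from n Cu atoms is n · q/p = n · 0.30850/0.69150.
n = 2.677 × 0.69150/0.30850 = 6.00 ≈ 6

6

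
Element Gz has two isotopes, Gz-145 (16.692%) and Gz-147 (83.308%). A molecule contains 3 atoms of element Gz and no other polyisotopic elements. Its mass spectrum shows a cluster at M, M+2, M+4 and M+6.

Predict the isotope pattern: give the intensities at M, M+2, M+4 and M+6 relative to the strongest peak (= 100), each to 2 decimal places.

0.80 : 12.04 : 60.11 : 100.00

The 3 Gz atoms are independent, so intensities follow the terms of (0.16692 + 0.83308)^3.
P(M) = 0.16692^3 = 0.004651
P(M+2) = 3 × 0.16692^2 × 0.83308^1 = 0.069635
P(M+4) = 3 × 0.16692^1 × 0.83308^2 = 0.347539
P(M+6) = 0.83308^3 = 0.578176
The M+6 peak is largest (0.578176); scaling to 100 gives 0.80 : 12.04 : 60.11 : 100.00.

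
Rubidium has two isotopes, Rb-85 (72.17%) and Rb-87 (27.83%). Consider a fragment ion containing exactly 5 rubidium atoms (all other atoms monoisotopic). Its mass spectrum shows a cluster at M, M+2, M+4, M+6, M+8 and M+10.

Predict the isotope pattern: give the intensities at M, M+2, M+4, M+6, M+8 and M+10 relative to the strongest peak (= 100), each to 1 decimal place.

Each Rb atom is independently Rb-85 (p = 0.7217) or Rb-87 (q = 0.2783); the cluster is the binomial expansion (p + q)^5.
P(M) = 0.7217^5 = 0.195787
P(M+2) = 5 × 0.7217^4 × 0.2783^1 = 0.377494
P(M+4) = 10 × 0.7217^3 × 0.2783^2 = 0.291136
P(M+6) = 10 × 0.7217^2 × 0.2783^3 = 0.112267
P(M+8) = 5 × 0.7217^1 × 0.2783^4 = 0.021646
P(M+10) = 0.2783^5 = 0.001669
The M+2 peak is largest (0.377494); scaling to 100 gives 51.9 : 100.0 : 77.1 : 29.7 : 5.7 : 0.4.

51.9 : 100.0 : 77.1 : 29.7 : 5.7 : 0.4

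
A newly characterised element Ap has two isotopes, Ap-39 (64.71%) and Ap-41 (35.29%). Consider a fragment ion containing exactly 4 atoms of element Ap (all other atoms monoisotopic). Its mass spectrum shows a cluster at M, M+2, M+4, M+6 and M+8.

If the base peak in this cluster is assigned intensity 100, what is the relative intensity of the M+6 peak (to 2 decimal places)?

Binomial terms of (0.6471 + 0.3529)^4: M 0.1753, M+2 0.3825, M+4 0.3129, M+6 0.1138, M+8 0.0155 → M+2 is the base peak.
P(M+2) = C(4,1) × 0.6471^3 × 0.3529^1 = 4 × 0.27096563 × 0.3529 = 0.382495 (base)
P(M+6) = C(4,3) × 0.6471^1 × 0.3529^3 = 4 × 0.6471 × 0.0439496 = 0.113759
Relative intensity = 0.113759 / 0.382495 × 100 = 29.74

29.74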